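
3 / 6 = 1 / 2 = 0.50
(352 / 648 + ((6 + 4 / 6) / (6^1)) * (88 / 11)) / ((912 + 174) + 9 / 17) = 0.01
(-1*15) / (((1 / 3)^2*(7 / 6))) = -810 / 7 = -115.71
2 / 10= 1 / 5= 0.20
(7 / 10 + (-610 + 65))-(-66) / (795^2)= -229340761 / 421350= -544.30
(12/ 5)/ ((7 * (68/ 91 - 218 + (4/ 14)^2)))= -546/ 345845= -0.00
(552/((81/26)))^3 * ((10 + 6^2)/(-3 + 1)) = -2518264532992/19683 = -127941092.97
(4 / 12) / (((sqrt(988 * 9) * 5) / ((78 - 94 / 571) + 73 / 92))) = 4130531 * sqrt(247) / 1167786360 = 0.06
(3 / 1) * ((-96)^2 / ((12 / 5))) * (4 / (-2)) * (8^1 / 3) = -61440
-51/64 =-0.80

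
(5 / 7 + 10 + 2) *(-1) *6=-534 / 7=-76.29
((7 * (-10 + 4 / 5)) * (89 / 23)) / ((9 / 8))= -9968 / 45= -221.51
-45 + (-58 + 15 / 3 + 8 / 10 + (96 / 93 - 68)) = -25446 / 155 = -164.17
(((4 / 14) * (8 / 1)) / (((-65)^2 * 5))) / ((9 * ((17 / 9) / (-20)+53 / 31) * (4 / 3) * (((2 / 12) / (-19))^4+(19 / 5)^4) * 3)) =2094310598400 / 234686400950604749419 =0.00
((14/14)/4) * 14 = 7/2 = 3.50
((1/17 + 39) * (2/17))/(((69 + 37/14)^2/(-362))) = -94224256/290736601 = -0.32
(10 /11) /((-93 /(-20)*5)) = 0.04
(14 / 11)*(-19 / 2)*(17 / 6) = -2261 / 66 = -34.26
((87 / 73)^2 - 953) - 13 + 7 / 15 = -964.11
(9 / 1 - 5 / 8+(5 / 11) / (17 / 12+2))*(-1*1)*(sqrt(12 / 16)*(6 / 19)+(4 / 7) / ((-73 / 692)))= 10621162 / 230461 - 92091*sqrt(3) / 68552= 43.76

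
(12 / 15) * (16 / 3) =64 / 15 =4.27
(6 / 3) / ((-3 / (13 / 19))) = -26 / 57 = -0.46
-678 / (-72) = 113 / 12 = 9.42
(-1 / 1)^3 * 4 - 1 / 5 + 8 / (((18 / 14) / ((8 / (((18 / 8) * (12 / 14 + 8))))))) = -21371 / 12555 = -1.70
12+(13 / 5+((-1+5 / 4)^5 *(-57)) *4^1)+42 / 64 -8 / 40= 14.83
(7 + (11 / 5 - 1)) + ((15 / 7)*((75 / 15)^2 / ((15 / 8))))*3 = 3287 / 35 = 93.91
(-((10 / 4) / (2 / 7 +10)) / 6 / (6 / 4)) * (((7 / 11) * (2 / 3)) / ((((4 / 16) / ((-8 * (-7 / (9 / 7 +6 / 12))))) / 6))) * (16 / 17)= -614656 / 75735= -8.12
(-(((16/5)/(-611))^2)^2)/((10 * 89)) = -32768/38761883264528125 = -0.00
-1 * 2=-2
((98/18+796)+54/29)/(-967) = -0.83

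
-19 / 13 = -1.46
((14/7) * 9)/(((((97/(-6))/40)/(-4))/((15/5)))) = 534.43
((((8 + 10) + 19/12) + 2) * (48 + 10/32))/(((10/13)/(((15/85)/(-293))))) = -2602691/3187840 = -0.82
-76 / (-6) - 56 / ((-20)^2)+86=14779 / 150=98.53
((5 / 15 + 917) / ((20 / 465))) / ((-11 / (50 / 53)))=-1066400 / 583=-1829.16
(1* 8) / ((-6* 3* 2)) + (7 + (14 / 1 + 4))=223 / 9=24.78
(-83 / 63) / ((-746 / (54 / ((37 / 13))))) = 3237 / 96607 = 0.03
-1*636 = -636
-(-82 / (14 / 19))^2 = -606841 / 49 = -12384.51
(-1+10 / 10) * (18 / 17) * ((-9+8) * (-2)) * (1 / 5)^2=0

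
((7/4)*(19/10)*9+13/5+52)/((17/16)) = 6762/85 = 79.55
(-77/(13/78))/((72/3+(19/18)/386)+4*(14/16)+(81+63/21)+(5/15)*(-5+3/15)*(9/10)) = -80249400/19117897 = -4.20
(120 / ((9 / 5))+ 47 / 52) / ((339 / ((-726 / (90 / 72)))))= -2550922 / 22035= -115.77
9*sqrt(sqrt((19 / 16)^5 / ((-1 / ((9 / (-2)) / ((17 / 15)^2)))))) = 513*19^(1 / 4)*2^(3 / 4)*sqrt(85) / 1088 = 15.26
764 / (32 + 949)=764 / 981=0.78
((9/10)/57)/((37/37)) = 0.02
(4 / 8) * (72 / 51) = 12 / 17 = 0.71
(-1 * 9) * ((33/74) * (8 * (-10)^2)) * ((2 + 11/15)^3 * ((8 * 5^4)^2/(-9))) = 60650480000000/333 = 182133573573.57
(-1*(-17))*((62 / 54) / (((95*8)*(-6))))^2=16337 / 15158534400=0.00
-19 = -19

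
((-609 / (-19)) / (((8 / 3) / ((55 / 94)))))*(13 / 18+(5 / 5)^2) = 346115 / 28576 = 12.11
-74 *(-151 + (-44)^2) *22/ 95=-581196/ 19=-30589.26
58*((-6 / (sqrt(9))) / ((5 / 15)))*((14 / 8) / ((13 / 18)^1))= -10962 / 13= -843.23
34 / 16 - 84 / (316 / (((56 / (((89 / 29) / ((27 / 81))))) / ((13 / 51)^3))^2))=-866231826069128425 / 24163353384248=-35848.99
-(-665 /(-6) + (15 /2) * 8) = -1025 /6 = -170.83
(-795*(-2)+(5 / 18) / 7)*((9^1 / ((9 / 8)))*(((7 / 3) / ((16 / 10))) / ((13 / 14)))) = 7012075 / 351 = 19977.42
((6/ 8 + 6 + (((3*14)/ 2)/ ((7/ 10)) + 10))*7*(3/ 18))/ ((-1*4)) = -1309/ 96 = -13.64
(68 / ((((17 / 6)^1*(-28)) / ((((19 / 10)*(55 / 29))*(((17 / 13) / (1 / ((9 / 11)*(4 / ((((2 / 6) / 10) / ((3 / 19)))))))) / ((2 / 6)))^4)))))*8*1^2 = -17892539594091786240000 / 52930781410507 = -338036566.20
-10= -10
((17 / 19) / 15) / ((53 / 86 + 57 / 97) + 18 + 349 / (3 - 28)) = 709070 / 62336169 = 0.01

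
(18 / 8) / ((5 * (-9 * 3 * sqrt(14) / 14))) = -sqrt(14) / 60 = -0.06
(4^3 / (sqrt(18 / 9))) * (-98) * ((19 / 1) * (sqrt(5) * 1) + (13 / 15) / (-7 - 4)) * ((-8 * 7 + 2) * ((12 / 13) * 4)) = -2709504 * sqrt(2) / 55 + 154441728 * sqrt(10) / 13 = 37498609.54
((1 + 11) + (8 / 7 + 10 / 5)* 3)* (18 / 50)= 54 / 7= 7.71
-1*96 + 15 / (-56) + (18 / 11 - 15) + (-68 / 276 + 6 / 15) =-23266237 / 212520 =-109.48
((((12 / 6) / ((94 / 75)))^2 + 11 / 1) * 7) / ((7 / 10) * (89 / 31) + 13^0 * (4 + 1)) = 64935080 / 4800157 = 13.53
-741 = -741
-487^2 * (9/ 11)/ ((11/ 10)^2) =-213452100/ 1331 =-160369.72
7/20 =0.35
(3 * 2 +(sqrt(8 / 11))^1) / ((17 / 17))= 2 * sqrt(22) / 11 +6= 6.85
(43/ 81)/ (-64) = -43/ 5184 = -0.01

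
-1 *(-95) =95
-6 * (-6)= 36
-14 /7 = -2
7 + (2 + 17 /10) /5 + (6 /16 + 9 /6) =1923 /200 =9.62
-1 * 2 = -2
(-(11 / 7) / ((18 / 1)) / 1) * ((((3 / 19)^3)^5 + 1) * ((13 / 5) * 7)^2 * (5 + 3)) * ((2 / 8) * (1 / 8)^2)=-98776003019973736295839 / 109304114615098547752800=-0.90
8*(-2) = -16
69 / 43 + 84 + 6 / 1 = 91.60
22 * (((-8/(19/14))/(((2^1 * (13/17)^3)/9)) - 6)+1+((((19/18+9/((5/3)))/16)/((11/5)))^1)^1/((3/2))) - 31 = -13013746429/9016488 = -1443.33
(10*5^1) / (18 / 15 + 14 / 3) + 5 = 595 / 44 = 13.52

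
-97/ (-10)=97/ 10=9.70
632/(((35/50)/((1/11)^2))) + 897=766079/847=904.46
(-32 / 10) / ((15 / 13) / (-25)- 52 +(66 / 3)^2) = -208 / 28077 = -0.01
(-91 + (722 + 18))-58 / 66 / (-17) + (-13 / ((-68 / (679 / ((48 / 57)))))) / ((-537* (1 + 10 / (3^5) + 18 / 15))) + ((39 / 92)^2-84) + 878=1908528119873801 / 1322516623296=1443.10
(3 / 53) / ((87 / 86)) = 86 / 1537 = 0.06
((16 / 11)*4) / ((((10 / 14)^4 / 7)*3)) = 1075648 / 20625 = 52.15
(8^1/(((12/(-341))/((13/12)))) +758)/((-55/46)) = -211853/495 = -427.99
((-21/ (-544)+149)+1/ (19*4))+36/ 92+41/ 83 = 2958471331/ 19731424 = 149.94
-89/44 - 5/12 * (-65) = 827/33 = 25.06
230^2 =52900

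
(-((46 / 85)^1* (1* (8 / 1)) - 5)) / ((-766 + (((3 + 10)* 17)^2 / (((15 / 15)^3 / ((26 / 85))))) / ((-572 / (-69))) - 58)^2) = 7260 / 10358470787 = 0.00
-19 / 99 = -0.19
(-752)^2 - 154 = 565350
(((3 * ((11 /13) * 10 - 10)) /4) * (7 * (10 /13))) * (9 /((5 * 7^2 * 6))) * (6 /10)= -27 /1183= -0.02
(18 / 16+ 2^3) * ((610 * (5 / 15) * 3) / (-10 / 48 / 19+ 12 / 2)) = 2538210 / 2731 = 929.41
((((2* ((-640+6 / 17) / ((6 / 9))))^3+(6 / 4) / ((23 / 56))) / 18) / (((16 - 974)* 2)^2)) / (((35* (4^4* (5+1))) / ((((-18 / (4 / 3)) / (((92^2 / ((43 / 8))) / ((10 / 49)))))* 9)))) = 77252147251960311 / 2466410364125772775424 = 0.00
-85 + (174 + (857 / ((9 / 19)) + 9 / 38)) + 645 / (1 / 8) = 2413993 / 342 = 7058.46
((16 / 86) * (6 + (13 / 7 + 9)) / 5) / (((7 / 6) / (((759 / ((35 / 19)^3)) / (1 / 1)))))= 29486676384 / 451688125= 65.28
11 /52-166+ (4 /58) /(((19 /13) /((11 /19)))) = -90238377 /544388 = -165.76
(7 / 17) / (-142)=-7 / 2414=-0.00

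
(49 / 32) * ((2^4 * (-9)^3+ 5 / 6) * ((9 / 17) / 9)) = -3428971 / 3264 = -1050.54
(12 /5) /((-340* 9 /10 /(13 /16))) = -13 /2040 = -0.01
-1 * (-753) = 753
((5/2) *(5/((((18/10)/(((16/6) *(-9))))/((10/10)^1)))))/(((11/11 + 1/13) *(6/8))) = -13000/63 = -206.35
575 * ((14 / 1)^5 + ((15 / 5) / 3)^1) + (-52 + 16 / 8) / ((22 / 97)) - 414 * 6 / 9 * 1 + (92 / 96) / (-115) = 408208519669 / 1320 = 309248878.54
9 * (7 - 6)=9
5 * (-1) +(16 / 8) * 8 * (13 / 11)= 153 / 11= 13.91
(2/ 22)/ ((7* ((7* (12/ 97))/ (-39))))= -1261/ 2156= -0.58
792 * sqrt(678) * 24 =19008 * sqrt(678) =494938.54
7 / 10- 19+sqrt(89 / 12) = -183 / 10+sqrt(267) / 6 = -15.58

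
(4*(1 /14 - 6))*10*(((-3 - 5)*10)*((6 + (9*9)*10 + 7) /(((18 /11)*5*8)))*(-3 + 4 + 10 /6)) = 120223840 /189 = 636104.97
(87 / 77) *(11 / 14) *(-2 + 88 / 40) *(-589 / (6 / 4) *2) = -34162 / 245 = -139.44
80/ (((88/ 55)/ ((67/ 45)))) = 670/ 9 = 74.44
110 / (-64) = -55 / 32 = -1.72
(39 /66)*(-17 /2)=-221 /44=-5.02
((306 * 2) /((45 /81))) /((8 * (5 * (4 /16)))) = 2754 /25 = 110.16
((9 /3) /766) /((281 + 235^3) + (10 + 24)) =3 /9941293540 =0.00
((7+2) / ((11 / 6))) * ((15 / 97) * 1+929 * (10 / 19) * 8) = 389303550 / 20273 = 19203.06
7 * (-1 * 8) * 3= -168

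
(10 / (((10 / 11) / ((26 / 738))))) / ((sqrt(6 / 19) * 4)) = 143 * sqrt(114) / 8856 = 0.17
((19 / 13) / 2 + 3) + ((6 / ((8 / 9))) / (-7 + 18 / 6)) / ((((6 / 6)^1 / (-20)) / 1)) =1949 / 52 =37.48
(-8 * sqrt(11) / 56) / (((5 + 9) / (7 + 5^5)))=-1566 * sqrt(11) / 49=-106.00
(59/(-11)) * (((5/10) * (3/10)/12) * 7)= -413/880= -0.47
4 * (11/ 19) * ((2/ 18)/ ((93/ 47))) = 2068/ 15903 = 0.13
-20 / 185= -4 / 37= -0.11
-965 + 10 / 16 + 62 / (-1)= -8211 / 8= -1026.38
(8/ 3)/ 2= 4/ 3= 1.33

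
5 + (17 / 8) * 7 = 159 / 8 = 19.88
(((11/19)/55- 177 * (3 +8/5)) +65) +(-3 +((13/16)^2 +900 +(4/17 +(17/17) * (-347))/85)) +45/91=92667626413/639591680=144.89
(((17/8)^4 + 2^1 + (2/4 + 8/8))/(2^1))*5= 489285/8192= 59.73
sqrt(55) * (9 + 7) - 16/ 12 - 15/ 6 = -23/ 6 + 16 * sqrt(55) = 114.83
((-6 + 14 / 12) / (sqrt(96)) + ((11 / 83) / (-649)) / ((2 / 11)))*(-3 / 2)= 33 / 19588 + 29*sqrt(6) / 96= 0.74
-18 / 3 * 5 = -30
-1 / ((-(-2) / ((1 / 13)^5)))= -1 / 742586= -0.00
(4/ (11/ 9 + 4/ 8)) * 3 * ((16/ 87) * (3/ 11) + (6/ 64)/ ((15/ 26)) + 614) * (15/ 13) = 4938.09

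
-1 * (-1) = 1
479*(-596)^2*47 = 7996977808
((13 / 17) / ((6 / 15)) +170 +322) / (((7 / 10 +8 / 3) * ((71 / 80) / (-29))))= -584396400 / 121907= -4793.79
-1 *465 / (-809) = 465 / 809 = 0.57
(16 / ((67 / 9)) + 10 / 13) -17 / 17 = 1671 / 871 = 1.92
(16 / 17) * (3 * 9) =432 / 17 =25.41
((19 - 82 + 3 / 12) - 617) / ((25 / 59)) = -160421 / 100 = -1604.21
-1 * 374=-374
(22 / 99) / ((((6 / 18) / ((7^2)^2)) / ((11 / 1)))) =52822 / 3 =17607.33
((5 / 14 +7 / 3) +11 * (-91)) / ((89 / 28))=-83858 / 267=-314.07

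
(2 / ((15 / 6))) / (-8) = -0.10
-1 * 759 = -759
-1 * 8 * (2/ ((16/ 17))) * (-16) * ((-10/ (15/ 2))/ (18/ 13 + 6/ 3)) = -3536/ 33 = -107.15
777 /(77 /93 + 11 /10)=722610 /1793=403.02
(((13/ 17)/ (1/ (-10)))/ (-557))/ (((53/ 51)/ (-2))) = -780/ 29521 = -0.03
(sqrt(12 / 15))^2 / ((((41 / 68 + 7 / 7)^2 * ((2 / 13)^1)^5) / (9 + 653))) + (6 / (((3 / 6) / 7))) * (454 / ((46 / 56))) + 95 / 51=169883409818369 / 69682065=2437978.98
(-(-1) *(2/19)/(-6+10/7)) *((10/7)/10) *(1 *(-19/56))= 1/896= 0.00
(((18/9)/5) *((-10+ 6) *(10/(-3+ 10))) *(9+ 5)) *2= -64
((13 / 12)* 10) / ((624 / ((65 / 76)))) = 325 / 21888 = 0.01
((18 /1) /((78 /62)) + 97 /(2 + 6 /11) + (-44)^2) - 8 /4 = 1986.41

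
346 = 346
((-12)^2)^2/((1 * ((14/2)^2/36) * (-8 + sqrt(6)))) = -2985984/1421 - 373248 * sqrt(6)/1421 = -2744.72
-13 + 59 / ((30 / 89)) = 4861 / 30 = 162.03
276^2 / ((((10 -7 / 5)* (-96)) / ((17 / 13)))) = -134895 / 1118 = -120.66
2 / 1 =2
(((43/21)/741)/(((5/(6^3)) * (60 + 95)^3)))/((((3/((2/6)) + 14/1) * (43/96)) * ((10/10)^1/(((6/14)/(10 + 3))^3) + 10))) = 62208/558171531528235625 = 0.00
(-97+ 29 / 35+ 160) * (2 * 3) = 13404 / 35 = 382.97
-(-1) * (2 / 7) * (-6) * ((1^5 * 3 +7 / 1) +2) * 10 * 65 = -93600 / 7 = -13371.43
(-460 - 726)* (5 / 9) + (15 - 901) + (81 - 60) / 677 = -9412819 / 6093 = -1544.86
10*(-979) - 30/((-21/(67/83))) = -5687320/581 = -9788.85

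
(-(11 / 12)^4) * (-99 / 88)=14641 / 18432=0.79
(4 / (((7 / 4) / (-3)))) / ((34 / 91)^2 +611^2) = -56784 / 3091472357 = -0.00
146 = 146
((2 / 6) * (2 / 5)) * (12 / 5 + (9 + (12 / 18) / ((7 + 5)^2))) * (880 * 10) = 1083896 / 81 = 13381.43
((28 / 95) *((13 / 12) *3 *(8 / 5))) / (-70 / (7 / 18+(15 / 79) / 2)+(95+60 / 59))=-7387744 / 234571625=-0.03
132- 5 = 127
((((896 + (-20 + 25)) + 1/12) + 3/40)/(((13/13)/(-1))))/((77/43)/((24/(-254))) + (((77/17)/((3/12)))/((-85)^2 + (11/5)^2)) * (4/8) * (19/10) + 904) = -1.02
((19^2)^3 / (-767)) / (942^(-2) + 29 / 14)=-292227748033788 / 9868824095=-29611.20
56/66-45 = -1457/33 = -44.15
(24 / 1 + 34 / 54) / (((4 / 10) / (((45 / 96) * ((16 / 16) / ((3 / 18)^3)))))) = 49875 / 8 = 6234.38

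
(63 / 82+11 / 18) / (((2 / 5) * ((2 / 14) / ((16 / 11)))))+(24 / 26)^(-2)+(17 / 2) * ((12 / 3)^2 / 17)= 958697 / 21648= 44.29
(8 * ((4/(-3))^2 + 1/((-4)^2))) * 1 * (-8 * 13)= -13780/9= -1531.11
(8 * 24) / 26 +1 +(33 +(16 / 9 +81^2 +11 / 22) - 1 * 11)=1542917 / 234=6593.66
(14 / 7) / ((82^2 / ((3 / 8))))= 3 / 26896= 0.00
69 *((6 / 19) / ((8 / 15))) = 3105 / 76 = 40.86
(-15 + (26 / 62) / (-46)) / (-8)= 21403 / 11408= 1.88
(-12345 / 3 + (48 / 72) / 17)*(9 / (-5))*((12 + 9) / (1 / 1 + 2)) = 51848.51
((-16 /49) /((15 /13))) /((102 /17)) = -104 /2205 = -0.05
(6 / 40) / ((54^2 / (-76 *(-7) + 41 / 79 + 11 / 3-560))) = -1411 / 1151820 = -0.00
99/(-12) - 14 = -89/4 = -22.25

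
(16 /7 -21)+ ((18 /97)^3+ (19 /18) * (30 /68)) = -23775017611 /1303297044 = -18.24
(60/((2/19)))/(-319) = -1.79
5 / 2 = 2.50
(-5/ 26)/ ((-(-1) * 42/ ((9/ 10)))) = -3/ 728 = -0.00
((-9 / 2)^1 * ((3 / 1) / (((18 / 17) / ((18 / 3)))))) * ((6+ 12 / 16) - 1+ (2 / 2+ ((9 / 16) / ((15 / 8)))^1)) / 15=-7191 / 200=-35.96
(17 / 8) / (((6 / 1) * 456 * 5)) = 17 / 109440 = 0.00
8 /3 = 2.67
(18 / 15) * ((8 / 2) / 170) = 12 / 425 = 0.03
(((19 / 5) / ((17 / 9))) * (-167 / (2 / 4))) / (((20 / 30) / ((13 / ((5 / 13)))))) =-14478399 / 425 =-34066.82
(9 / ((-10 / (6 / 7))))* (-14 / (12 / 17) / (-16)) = -153 / 160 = -0.96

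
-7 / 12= -0.58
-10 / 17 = -0.59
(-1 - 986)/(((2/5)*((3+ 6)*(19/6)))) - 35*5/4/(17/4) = -96.87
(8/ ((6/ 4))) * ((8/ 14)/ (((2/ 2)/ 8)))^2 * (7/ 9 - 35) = -720896/ 189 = -3814.26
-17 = -17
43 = 43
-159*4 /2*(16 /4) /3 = -424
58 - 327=-269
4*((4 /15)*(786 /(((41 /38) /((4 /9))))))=637184 /1845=345.36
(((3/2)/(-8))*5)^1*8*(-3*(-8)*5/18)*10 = -500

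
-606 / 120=-101 / 20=-5.05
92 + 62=154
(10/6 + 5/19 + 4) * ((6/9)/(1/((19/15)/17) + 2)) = 676/2637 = 0.26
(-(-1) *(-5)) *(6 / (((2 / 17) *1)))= -255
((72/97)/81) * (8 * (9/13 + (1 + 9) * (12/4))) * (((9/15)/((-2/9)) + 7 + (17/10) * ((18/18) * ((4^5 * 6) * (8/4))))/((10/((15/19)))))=3711.53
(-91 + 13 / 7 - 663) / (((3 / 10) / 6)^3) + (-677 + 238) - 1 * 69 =-42123556 / 7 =-6017650.86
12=12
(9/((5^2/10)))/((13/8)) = 144/65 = 2.22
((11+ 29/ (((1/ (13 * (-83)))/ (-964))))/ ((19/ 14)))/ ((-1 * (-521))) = 422303490/ 9899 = 42661.23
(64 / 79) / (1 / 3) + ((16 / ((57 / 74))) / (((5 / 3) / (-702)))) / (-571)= 76077312 / 4285355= 17.75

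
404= 404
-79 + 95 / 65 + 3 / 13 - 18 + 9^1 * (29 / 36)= -4579 / 52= -88.06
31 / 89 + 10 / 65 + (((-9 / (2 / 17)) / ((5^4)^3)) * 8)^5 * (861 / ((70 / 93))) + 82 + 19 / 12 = 5062976947411979011803850874006456710058508895759 / 60212251851154974247037898749113082885742187500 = 84.09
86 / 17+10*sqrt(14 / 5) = 86 / 17+2*sqrt(70) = 21.79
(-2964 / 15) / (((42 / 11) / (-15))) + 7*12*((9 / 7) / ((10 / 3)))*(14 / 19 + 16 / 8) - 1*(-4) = 577858 / 665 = 868.96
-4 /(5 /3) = -12 /5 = -2.40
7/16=0.44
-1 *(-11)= 11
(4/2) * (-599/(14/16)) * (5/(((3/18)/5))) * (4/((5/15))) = -17251200/7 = -2464457.14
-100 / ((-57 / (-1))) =-100 / 57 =-1.75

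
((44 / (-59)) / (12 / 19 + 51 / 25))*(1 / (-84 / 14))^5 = 5225 / 145549224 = 0.00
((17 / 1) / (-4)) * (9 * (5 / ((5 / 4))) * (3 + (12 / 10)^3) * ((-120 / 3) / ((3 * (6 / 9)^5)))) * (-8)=-14648526 / 25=-585941.04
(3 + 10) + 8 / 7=99 / 7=14.14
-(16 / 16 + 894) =-895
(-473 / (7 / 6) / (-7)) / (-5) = -2838 / 245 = -11.58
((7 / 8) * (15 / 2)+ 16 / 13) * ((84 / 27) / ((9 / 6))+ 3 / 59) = 5487085 / 331344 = 16.56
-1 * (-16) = 16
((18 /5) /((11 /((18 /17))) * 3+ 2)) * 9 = 972 /995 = 0.98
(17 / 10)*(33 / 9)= 187 / 30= 6.23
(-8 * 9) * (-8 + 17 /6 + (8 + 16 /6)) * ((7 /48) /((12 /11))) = -847 /16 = -52.94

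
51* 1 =51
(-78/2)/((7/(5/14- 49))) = 26559/98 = 271.01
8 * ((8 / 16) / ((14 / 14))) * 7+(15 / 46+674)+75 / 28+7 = 458531 / 644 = 712.00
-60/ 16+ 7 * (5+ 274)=1949.25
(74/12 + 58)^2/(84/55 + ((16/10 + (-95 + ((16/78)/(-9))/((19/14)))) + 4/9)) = -6040909875/134166388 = -45.03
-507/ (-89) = 507/ 89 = 5.70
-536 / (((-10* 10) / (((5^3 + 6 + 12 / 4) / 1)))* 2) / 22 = 4489 / 275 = 16.32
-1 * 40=-40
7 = 7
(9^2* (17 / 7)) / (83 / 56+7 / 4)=11016 / 181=60.86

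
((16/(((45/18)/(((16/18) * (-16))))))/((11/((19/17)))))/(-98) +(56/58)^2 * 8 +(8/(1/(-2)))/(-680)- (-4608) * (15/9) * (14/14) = 2665849334294/346773735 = 7687.58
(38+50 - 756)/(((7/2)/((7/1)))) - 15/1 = -1351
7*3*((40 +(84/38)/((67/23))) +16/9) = 3411394/3819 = 893.27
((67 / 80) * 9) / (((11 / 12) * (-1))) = -1809 / 220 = -8.22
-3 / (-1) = 3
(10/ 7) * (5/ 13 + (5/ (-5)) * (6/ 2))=-340/ 91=-3.74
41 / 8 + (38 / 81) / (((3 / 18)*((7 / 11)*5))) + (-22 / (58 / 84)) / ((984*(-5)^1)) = 54078049 / 8988840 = 6.02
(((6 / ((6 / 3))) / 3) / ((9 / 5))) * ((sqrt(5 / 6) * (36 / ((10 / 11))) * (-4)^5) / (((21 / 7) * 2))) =-5632 * sqrt(30) / 9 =-3427.53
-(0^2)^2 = 0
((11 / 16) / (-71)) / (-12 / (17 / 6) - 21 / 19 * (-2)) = 3553 / 742944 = 0.00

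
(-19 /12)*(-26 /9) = 247 /54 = 4.57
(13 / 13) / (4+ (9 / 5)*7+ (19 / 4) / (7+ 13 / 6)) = 110 / 1883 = 0.06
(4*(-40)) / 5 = -32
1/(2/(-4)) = -2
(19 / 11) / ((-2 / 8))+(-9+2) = -153 / 11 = -13.91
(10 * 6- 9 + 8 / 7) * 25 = 9125 / 7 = 1303.57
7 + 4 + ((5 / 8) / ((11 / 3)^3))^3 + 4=18109040727255 / 1207269217792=15.00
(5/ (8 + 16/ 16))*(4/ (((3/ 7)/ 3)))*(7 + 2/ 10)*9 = 1008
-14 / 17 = -0.82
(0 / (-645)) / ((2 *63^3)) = 0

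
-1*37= -37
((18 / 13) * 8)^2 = 20736 / 169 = 122.70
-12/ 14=-0.86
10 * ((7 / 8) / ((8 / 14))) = 245 / 16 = 15.31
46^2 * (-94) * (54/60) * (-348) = 311483664/5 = 62296732.80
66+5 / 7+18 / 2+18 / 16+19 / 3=13973 / 168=83.17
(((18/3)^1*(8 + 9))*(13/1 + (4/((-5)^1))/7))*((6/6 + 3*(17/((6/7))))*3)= 8349363/35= 238553.23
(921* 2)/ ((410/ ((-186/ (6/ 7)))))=-199857/ 205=-974.91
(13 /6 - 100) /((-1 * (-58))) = -587 /348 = -1.69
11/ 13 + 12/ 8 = 61/ 26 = 2.35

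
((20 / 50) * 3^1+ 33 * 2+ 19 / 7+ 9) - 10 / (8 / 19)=7723 / 140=55.16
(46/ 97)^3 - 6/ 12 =-718001/ 1825346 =-0.39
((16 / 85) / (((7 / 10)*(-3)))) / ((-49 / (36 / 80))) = 24 / 29155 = 0.00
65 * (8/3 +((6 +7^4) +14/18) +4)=1412450/9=156938.89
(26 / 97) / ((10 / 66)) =858 / 485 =1.77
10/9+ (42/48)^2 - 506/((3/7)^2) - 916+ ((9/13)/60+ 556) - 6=-116775383/37440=-3119.00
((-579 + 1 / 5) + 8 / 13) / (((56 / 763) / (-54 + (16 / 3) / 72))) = 57350132 / 135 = 424815.79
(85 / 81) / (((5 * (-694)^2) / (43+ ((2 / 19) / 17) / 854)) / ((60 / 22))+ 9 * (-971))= 1867042 / 20986980809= 0.00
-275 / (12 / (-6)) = 275 / 2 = 137.50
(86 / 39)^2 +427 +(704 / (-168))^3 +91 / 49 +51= 643470449 / 1565109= 411.13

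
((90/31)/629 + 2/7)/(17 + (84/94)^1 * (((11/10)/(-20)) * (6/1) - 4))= 93125800/4211764501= 0.02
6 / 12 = 1 / 2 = 0.50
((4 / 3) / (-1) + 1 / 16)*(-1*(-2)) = -61 / 24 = -2.54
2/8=0.25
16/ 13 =1.23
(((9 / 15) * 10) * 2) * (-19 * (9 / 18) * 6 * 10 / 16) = -855 / 2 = -427.50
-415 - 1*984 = -1399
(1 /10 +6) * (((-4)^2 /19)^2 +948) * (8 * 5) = 83566096 /361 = 231485.03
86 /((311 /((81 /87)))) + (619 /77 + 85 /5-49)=-16461261 /694463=-23.70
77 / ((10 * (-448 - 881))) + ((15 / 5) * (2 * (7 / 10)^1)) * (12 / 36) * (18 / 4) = 8365 / 1329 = 6.29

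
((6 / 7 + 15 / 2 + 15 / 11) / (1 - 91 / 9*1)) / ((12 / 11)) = -0.98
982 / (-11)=-982 / 11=-89.27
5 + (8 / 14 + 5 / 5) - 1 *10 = -24 / 7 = -3.43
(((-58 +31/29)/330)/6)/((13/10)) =-127/5742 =-0.02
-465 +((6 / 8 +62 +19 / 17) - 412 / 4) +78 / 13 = -33873 / 68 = -498.13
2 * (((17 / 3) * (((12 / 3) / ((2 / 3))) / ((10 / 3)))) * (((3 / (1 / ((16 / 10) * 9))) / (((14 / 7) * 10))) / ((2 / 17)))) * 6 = 280908 / 125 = 2247.26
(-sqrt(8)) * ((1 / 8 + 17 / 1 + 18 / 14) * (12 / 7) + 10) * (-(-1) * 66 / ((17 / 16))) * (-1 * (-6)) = -25806528 * sqrt(2) / 833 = -43812.66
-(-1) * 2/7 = 2/7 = 0.29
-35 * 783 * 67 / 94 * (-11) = 20197485 / 94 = 214866.86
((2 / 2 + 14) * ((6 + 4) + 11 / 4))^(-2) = 16 / 585225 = 0.00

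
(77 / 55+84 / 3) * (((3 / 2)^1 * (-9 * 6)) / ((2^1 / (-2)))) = 11907 / 5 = 2381.40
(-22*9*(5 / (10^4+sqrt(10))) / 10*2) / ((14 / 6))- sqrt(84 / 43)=-2*sqrt(903) / 43- 66000 / 7777777+33*sqrt(10) / 38888885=-1.41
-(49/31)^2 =-2401/961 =-2.50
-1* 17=-17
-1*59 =-59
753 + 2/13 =9791/13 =753.15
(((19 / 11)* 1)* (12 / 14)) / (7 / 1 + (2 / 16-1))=912 / 3773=0.24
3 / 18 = 1 / 6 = 0.17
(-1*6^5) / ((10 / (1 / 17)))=-3888 / 85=-45.74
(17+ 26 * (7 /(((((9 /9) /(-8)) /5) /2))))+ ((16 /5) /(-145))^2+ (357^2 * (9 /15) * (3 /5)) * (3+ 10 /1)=305870817206 /525625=581918.32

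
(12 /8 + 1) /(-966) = -5 /1932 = -0.00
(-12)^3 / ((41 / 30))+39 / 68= -1263.82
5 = 5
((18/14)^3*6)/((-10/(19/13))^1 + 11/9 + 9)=373977/99127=3.77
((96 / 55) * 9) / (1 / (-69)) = -59616 / 55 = -1083.93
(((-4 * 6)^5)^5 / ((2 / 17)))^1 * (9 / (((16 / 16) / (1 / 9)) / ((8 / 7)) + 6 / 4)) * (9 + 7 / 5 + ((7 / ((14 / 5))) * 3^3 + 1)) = -2576073308384571978417916290516513718272 / 125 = -20608586467076575827343330000000000000.00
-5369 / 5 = -1073.80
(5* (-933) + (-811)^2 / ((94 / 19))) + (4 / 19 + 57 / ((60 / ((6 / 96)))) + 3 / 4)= 36657186007 / 285760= 128279.63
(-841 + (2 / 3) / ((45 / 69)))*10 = -75598 / 9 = -8399.78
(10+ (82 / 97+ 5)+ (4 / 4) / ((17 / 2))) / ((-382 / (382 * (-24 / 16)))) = 78969 / 3298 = 23.94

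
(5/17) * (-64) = -320/17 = -18.82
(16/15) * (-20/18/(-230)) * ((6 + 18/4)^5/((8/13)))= 1966419/1840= 1068.71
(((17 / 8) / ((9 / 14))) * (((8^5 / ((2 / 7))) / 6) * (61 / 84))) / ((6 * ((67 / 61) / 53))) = 6007896832 / 16281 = 369012.77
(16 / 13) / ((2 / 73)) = 584 / 13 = 44.92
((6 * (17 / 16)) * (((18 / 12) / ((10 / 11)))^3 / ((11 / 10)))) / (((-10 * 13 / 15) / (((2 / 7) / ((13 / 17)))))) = -1.12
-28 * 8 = -224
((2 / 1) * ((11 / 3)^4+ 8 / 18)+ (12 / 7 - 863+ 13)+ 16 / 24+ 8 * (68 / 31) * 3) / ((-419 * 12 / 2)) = 3801719 / 22094289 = 0.17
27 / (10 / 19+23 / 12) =6156 / 557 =11.05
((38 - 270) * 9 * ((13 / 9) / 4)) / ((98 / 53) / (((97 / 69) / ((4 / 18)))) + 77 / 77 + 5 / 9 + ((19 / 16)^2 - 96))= 8931027456 / 1098516347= 8.13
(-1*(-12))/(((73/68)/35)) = 28560/73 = 391.23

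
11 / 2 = 5.50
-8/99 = -0.08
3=3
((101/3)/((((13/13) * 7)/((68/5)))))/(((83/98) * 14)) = 6868/1245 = 5.52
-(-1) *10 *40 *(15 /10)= 600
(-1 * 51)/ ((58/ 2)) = -51/ 29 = -1.76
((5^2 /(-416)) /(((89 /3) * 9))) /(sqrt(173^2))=-25 /19215456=-0.00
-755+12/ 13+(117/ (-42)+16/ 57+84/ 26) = -753.35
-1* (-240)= 240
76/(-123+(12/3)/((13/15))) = -52/81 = -0.64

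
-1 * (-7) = 7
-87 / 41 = -2.12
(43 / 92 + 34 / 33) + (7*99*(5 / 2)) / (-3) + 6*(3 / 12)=-1744189 / 3036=-574.50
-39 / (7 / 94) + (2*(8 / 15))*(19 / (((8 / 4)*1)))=-53926 / 105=-513.58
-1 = -1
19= 19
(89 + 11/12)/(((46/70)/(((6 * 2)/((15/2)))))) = 15106/69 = 218.93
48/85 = 0.56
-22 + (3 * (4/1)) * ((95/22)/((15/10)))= 138/11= 12.55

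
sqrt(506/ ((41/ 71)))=sqrt(1472966)/ 41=29.60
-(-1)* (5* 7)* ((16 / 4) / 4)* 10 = 350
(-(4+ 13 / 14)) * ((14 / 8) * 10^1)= -345 / 4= -86.25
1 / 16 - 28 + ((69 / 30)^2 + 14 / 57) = -510763 / 22800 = -22.40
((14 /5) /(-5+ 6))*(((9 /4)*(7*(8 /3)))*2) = 1176 /5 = 235.20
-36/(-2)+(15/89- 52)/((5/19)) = -79637/445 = -178.96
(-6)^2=36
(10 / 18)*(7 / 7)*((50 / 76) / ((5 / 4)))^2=500 / 3249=0.15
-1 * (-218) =218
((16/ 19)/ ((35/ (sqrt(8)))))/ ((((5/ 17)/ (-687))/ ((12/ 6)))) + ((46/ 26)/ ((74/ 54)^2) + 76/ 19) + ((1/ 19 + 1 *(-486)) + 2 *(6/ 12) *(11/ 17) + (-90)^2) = 43800985221/ 5748431 - 747456 *sqrt(2)/ 3325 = 7301.73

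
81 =81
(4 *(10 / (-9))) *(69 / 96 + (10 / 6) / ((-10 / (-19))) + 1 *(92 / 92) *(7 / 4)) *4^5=-692480 / 27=-25647.41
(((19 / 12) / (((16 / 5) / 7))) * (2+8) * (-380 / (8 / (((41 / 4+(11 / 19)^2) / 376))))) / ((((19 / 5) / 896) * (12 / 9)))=-8190.49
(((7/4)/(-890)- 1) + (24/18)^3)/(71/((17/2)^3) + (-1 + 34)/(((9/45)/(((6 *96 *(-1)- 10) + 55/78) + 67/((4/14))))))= -8400753439/355336803459720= -0.00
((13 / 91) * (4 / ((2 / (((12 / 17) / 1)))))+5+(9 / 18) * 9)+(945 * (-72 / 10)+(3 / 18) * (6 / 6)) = -2425505 / 357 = -6794.13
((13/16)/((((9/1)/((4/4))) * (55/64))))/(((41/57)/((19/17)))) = 18772/115005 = 0.16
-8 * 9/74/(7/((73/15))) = -876/1295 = -0.68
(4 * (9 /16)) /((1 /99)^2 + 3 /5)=441045 /117632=3.75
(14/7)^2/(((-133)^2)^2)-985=-985.00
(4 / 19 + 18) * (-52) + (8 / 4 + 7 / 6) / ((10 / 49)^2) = -9928439 / 11400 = -870.92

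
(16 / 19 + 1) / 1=35 / 19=1.84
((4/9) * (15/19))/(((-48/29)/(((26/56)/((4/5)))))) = -9425/76608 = -0.12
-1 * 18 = -18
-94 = -94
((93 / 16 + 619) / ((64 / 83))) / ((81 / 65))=53933815 / 82944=650.24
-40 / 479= -0.08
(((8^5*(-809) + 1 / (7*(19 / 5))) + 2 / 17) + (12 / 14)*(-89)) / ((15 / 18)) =-359626359378 / 11305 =-31811265.76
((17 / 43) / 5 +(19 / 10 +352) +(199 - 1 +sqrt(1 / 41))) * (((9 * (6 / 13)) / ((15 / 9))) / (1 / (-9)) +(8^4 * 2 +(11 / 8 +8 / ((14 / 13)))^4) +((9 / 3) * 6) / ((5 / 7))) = 1815635141085 * sqrt(41) / 5241786368 +86188563274333167 / 10994966528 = 7841128.82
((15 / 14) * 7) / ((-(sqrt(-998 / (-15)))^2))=-225 / 1996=-0.11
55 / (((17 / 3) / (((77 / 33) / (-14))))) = -55 / 34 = -1.62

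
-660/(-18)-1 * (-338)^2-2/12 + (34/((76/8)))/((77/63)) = -47737511/418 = -114204.57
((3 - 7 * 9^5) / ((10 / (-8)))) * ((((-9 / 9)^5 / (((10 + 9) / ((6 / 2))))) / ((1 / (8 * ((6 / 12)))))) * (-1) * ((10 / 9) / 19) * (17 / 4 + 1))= 23147040 / 361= 64119.22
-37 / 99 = -0.37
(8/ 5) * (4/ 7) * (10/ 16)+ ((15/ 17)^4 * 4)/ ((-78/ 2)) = 3870592/ 7600411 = 0.51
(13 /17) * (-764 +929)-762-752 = -23593 /17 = -1387.82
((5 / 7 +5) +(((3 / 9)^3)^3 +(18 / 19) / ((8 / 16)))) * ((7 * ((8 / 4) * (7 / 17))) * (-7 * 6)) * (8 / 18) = -15616753936 / 19072827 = -818.80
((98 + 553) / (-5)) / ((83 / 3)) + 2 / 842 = -4.70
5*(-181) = -905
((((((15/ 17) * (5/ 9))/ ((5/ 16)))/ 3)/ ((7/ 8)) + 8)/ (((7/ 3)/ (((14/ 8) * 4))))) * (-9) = -27624/ 119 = -232.13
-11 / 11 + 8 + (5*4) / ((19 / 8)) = 293 / 19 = 15.42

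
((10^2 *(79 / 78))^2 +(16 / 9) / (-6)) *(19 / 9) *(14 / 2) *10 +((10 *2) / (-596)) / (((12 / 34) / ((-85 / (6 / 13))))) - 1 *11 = 37102456741163 / 24475932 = 1515875.14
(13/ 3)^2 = 169/ 9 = 18.78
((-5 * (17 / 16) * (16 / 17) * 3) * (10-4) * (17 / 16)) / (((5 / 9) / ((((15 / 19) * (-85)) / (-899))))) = -1755675 / 136648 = -12.85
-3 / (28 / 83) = -249 / 28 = -8.89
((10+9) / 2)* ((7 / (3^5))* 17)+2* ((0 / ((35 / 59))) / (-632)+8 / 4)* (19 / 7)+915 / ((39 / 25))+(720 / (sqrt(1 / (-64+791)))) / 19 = 26626169 / 44226+720* sqrt(727) / 19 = 1623.80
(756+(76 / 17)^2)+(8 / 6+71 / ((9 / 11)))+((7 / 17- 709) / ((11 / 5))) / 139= 3427238303 / 3976929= 861.78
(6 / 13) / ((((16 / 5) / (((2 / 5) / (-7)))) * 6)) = -1 / 728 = -0.00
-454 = -454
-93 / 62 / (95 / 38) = -3 / 5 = -0.60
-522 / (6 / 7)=-609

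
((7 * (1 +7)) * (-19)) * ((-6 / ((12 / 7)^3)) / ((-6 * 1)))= -211.20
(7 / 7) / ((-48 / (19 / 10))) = -0.04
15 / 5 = 3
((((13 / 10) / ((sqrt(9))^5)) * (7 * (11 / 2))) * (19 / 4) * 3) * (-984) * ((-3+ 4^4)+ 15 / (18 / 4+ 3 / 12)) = -199746547 / 270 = -739802.03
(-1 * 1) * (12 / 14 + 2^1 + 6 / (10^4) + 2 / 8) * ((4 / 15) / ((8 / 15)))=-108771 / 70000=-1.55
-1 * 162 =-162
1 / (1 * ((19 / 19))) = 1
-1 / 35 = -0.03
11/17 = 0.65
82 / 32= 41 / 16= 2.56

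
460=460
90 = 90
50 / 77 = 0.65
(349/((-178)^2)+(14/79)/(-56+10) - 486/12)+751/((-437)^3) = -8458429108570215/208886997183308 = -40.49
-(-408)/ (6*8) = 17/ 2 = 8.50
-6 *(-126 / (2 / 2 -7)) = -126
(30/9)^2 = 100/9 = 11.11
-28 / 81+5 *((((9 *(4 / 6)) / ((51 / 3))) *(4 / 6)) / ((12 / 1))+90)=619309 / 1377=449.75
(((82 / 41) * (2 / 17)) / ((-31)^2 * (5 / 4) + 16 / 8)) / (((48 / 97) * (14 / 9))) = 291 / 1145494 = 0.00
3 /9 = 1 /3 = 0.33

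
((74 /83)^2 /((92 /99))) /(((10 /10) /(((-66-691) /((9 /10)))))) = -113996630 /158447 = -719.46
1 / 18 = 0.06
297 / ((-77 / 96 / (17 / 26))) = -22032 / 91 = -242.11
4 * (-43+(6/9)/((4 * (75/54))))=-4288/25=-171.52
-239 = -239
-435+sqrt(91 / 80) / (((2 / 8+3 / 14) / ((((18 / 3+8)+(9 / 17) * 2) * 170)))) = -435+3584 * sqrt(455) / 13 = 5445.72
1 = 1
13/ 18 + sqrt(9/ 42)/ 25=sqrt(42)/ 350 + 13/ 18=0.74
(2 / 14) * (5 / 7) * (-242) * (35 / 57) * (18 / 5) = -7260 / 133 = -54.59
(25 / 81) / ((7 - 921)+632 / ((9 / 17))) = 25 / 22662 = 0.00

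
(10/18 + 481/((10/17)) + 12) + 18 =76343/90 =848.26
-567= -567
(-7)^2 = 49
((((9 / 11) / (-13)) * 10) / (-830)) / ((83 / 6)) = 54 / 985127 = 0.00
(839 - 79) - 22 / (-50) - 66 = 17361 / 25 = 694.44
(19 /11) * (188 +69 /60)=71877 /220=326.71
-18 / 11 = -1.64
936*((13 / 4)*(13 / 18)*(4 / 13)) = 676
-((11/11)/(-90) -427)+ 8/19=730909/1710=427.43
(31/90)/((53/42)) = 0.27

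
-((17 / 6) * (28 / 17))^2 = -196 / 9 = -21.78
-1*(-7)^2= -49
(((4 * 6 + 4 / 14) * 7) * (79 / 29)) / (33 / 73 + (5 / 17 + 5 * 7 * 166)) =8333315 / 104561472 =0.08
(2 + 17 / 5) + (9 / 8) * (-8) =-18 / 5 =-3.60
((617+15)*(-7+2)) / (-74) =42.70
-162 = -162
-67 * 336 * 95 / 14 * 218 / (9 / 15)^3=-1387570000 / 9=-154174444.44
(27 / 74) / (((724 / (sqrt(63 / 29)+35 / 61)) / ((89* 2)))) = 84105 / 1634068+7209* sqrt(203) / 776852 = 0.18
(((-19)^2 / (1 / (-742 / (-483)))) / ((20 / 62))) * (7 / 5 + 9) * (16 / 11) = 493478336 / 18975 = 26006.76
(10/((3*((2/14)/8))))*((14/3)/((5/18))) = 3136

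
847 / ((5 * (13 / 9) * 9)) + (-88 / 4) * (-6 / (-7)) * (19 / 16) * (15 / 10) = -74833 / 3640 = -20.56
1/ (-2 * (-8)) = 1/ 16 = 0.06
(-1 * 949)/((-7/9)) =8541/7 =1220.14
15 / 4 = 3.75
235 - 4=231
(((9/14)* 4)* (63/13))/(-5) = -162/65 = -2.49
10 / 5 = 2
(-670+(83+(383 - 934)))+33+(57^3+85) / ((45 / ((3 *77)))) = 14249831 / 15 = 949988.73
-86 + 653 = 567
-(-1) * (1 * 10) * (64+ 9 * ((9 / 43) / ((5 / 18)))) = 30436 / 43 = 707.81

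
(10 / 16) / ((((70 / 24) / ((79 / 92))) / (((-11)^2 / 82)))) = 28677 / 105616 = 0.27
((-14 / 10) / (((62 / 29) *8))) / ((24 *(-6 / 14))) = 1421 / 178560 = 0.01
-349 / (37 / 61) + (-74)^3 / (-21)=14546219 / 777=18721.00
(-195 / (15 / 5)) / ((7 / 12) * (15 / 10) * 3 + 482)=-520 / 3877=-0.13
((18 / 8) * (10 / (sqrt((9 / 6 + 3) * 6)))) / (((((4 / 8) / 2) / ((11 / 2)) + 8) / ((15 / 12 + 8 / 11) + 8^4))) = 901555 * sqrt(3) / 708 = 2205.56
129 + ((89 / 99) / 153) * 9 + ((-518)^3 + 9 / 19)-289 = -4444546911346 / 31977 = -138991991.47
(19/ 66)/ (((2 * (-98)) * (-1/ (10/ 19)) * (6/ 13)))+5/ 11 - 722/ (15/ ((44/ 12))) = -176.03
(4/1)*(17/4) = 17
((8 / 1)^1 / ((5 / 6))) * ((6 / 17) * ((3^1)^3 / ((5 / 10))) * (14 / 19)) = 217728 / 1615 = 134.82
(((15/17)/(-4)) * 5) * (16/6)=-50/17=-2.94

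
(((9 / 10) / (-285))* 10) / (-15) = 1 / 475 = 0.00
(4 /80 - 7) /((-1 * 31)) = 139 /620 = 0.22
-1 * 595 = -595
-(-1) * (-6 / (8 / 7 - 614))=7 / 715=0.01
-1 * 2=-2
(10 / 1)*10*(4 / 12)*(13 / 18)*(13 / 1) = 8450 / 27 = 312.96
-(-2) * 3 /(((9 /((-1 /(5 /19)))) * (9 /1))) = -38 /135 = -0.28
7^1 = 7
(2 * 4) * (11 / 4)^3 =166.38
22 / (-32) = -11 / 16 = -0.69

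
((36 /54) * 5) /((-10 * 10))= -0.03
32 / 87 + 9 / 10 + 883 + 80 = 838913 / 870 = 964.27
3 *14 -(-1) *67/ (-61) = 2495/ 61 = 40.90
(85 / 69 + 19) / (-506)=-698 / 17457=-0.04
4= 4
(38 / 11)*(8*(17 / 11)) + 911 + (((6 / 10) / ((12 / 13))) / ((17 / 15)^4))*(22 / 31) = 953.99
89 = 89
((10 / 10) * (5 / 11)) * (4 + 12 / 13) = 320 / 143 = 2.24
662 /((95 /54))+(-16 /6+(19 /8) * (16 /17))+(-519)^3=-677321228297 /4845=-139797983.14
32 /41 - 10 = -378 /41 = -9.22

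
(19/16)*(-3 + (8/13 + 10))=1881/208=9.04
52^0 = 1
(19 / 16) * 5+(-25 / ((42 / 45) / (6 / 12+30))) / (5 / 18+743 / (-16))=17596255 / 744464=23.64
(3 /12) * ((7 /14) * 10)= 5 /4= 1.25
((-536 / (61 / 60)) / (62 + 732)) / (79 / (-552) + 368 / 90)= -133142400 / 791193607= -0.17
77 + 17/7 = 556/7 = 79.43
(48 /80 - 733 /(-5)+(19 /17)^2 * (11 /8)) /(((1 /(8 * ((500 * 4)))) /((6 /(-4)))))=-3574021.45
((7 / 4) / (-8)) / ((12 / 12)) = -7 / 32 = -0.22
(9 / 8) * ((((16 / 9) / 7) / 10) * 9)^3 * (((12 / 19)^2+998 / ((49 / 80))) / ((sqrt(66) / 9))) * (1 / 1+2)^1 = 74725535232 * sqrt(66) / 8342574625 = 72.77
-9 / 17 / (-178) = 9 / 3026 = 0.00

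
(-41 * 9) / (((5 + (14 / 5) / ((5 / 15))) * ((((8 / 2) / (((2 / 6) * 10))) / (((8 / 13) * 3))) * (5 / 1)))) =-7380 / 871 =-8.47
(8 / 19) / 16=1 / 38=0.03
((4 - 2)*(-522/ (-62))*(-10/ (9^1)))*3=-1740/ 31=-56.13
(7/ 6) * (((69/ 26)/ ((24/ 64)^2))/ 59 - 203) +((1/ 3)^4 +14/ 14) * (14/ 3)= -86382331/ 372762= -231.74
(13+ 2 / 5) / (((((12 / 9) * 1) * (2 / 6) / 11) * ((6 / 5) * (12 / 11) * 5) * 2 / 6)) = 24321 / 160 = 152.01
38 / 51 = 0.75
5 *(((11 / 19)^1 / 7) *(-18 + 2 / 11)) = -140 / 19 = -7.37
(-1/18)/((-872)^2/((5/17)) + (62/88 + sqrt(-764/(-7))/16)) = -583934517320/27173692603242119271 + 12100 * sqrt(1337)/81521077809726357813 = -0.00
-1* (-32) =32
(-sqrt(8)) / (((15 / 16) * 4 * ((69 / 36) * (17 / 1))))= -32 * sqrt(2) / 1955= -0.02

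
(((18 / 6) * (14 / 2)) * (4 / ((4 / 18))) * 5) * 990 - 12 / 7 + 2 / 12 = 1871098.45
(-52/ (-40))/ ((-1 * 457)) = -13/ 4570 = -0.00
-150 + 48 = -102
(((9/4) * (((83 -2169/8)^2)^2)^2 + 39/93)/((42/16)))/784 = 7343383387865449903168899607/4281411305472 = 1715178212025552.12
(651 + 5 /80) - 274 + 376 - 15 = 11809 /16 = 738.06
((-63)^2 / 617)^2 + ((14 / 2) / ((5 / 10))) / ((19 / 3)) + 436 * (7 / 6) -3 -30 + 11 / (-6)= 22455448895 / 43398546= 517.42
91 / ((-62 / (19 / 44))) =-1729 / 2728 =-0.63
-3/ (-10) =3/ 10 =0.30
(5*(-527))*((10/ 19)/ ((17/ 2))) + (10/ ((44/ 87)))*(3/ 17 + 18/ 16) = -7812295/ 56848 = -137.42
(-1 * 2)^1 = -2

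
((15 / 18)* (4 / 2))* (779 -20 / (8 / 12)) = 3745 / 3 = 1248.33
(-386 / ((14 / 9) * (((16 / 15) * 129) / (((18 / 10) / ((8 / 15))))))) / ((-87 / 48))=234495 / 69832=3.36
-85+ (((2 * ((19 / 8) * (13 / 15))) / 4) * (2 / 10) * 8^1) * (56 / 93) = -585959 / 6975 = -84.01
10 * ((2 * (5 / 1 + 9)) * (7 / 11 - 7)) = -19600 / 11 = -1781.82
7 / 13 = 0.54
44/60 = 11/15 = 0.73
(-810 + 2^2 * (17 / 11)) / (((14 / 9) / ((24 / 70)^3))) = -20.83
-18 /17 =-1.06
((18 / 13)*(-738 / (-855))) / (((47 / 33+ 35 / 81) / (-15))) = -1972674 / 204269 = -9.66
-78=-78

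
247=247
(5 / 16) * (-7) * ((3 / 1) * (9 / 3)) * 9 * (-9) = 25515 / 16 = 1594.69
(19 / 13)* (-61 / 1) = -1159 / 13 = -89.15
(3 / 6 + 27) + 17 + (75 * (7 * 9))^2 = 44651339 / 2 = 22325669.50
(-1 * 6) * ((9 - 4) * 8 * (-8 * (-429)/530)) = -82368/53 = -1554.11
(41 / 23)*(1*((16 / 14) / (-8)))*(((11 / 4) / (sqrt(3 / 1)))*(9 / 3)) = -451*sqrt(3) / 644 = -1.21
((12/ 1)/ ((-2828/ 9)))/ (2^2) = -27/ 2828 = -0.01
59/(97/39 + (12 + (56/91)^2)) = 29913/7537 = 3.97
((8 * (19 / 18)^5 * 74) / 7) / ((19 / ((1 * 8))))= 46.66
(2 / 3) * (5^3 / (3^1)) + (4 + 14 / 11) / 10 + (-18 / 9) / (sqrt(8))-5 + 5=14011 / 495-sqrt(2) / 2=27.60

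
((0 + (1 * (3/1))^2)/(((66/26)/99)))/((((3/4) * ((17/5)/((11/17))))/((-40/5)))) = -205920/289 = -712.53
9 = 9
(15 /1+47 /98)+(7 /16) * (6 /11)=67777 /4312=15.72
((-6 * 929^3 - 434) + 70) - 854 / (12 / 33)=-9621186493 / 2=-4810593246.50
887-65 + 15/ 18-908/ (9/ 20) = -21509/ 18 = -1194.94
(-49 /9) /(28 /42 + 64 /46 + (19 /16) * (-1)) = -18032 /2883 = -6.25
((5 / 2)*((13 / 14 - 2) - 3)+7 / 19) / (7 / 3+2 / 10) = -78285 / 20216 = -3.87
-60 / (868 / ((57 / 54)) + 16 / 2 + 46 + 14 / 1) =-285 / 4229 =-0.07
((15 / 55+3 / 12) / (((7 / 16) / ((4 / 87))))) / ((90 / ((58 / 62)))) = 184 / 322245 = 0.00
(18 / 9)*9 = 18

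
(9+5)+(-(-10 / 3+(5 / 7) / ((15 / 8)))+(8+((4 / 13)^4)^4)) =24.95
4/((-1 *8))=-1/2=-0.50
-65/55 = -13/11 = -1.18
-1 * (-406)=406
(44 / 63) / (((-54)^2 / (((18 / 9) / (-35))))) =-22 / 1607445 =-0.00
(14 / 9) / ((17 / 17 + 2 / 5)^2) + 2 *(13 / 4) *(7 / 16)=7333 / 2016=3.64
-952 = -952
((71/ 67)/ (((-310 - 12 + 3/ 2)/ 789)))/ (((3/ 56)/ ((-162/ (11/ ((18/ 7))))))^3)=52678585301925888/ 57162457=921559150.30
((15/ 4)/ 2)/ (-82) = -15/ 656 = -0.02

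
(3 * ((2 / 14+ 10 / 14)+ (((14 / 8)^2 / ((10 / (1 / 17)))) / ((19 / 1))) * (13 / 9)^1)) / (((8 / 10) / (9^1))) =8385537 / 289408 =28.97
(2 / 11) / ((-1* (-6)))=1 / 33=0.03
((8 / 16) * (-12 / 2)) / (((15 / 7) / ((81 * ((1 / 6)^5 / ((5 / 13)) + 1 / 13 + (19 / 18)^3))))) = -13303409 / 93600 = -142.13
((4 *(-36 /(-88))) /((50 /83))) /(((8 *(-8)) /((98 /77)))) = -5229 /96800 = -0.05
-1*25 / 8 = -25 / 8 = -3.12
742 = 742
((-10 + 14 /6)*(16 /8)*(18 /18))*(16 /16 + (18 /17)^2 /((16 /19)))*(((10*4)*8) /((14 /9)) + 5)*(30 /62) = -3644.69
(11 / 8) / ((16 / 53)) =583 / 128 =4.55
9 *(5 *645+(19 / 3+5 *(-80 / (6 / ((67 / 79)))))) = 2257278 / 79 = 28573.14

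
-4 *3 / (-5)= 2.40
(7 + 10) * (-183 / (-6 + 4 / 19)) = 59109 / 110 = 537.35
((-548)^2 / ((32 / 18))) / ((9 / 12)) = 225228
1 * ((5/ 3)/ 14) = 5/ 42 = 0.12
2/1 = 2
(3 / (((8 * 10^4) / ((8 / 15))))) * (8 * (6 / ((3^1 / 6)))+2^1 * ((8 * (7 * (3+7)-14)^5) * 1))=550731782 / 3125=176234.17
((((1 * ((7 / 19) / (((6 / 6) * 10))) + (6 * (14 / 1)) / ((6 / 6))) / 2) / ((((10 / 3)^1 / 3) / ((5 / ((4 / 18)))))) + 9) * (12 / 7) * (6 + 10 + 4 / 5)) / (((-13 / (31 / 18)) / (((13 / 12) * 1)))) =-13505739 / 3800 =-3554.14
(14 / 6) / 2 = 1.17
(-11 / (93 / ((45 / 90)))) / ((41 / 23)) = -253 / 7626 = -0.03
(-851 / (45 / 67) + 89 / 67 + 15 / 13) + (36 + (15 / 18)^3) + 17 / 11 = -12690543523 / 10347480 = -1226.44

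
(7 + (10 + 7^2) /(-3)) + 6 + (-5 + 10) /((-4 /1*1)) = -95 /12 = -7.92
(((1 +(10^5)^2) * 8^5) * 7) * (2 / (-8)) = -573440000057344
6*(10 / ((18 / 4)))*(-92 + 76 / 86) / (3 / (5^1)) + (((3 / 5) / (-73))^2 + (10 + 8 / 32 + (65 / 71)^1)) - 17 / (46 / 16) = -226713309924623 / 112259115300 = -2019.55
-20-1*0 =-20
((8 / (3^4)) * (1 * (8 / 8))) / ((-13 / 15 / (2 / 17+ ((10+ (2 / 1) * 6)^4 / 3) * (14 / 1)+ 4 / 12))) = -743372680 / 5967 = -124580.64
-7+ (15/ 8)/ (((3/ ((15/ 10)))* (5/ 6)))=-47/ 8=-5.88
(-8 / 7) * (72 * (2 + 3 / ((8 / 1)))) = -1368 / 7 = -195.43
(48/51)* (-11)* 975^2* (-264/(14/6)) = 132509520000/119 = 1113525378.15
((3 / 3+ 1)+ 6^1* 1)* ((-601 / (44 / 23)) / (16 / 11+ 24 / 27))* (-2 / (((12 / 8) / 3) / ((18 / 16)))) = 1119663 / 232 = 4826.13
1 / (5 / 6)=1.20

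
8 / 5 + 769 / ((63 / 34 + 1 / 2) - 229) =-34541 / 19265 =-1.79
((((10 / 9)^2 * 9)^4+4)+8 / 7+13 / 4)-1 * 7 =2800255879 / 183708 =15242.97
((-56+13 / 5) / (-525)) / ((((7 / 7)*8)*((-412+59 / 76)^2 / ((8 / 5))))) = 514064 / 4273281289375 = 0.00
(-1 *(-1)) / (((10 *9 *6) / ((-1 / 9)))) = -1 / 4860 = -0.00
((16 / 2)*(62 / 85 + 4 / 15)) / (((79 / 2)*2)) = 2032 / 20145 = 0.10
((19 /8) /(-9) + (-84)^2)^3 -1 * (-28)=131106576764009141 /373248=351258618302.06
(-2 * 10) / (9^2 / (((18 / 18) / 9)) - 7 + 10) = -5 / 183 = -0.03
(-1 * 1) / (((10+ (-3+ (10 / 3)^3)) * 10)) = -27 / 11890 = -0.00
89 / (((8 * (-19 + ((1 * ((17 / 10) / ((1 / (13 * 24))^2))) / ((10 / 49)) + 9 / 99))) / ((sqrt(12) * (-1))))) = -0.00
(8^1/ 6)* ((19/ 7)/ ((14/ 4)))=1.03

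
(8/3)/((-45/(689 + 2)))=-5528/135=-40.95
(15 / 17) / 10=3 / 34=0.09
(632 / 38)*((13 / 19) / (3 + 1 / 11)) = 22594 / 6137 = 3.68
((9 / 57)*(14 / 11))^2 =1764 / 43681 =0.04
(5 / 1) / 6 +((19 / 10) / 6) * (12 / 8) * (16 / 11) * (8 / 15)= 661 / 550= 1.20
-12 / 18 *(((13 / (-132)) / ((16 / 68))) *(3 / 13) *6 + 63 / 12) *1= -137 / 44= -3.11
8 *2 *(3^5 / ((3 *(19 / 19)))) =1296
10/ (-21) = -10/ 21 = -0.48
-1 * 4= -4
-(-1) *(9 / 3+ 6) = 9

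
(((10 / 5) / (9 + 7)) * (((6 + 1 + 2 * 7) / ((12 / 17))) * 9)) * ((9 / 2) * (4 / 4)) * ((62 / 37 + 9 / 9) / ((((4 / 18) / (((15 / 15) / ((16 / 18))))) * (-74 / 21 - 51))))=-1623197961 / 43381760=-37.42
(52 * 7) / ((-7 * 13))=-4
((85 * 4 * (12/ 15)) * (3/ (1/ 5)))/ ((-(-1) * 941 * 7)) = 4080/ 6587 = 0.62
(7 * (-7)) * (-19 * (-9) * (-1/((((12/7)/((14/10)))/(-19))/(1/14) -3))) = -371469/173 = -2147.22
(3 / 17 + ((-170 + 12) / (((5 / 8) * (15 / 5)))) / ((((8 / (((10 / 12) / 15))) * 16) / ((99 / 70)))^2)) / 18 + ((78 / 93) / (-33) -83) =-2607851593845523 / 31413989376000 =-83.02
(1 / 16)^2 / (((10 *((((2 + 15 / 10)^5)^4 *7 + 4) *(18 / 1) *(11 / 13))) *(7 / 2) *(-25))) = -26624 / 48384035476577808690375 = -0.00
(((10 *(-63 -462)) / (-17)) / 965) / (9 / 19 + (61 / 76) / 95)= 7581000 / 11421161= 0.66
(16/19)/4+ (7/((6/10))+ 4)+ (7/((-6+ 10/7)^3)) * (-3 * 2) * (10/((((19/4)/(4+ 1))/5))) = 4554565/116736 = 39.02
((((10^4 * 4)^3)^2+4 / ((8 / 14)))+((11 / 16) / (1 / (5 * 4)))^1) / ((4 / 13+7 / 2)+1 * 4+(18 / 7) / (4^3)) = 11927552000000000000000000060424 / 22853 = 521924998906051721874589800.00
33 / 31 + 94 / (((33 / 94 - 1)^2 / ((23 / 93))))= 19471811 / 346053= 56.27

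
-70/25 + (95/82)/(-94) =-108387/38540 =-2.81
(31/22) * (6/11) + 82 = 10015/121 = 82.77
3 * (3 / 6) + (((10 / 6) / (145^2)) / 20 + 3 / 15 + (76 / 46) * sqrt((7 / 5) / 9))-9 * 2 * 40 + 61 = -165836789 / 252300 + 38 * sqrt(35) / 345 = -656.65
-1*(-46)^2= -2116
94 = 94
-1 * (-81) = 81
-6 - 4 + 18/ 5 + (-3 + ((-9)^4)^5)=60788327295284643958/ 5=12157665459056928791.60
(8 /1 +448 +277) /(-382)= -733 /382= -1.92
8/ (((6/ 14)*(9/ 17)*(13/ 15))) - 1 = 4643/ 117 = 39.68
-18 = -18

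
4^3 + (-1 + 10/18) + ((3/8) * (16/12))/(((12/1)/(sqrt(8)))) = sqrt(2)/12 + 572/9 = 63.67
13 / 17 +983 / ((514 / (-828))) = -6915013 / 4369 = -1582.75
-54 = -54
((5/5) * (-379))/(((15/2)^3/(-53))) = 160696/3375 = 47.61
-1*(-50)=50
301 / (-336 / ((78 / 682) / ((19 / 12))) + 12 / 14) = -82173 / 1269650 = -0.06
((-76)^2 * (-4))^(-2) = 1 / 533794816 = 0.00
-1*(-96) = 96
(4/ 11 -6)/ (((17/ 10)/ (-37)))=22940/ 187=122.67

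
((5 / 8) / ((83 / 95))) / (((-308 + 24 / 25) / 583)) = -364375 / 268256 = -1.36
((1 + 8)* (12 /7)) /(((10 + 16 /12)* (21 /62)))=3348 /833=4.02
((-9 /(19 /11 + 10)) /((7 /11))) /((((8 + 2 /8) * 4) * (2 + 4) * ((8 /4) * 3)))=-11 /10836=-0.00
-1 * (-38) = 38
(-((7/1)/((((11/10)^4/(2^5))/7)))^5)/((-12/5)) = 1184787066781696000000000000000000000/2018249984797680027603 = 587036826808382.35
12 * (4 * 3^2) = 432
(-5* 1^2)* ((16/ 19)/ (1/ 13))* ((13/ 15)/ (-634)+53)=-52417768/ 18069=-2900.98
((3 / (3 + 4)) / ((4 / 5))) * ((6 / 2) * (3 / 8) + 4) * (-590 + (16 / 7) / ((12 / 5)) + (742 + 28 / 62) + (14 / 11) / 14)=225331285 / 534688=421.43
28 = 28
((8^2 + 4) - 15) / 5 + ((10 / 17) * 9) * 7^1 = 4051 / 85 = 47.66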